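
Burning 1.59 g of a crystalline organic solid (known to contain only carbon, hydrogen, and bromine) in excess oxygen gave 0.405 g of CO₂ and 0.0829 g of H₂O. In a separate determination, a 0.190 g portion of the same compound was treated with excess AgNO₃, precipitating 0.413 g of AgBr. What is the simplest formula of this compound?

CHBr2

mol C = 0.405 g CO₂ ÷ 44.009 g/mol = 0.009203 mol
mol H = 2 × 0.0829 g H₂O ÷ 18.015 g/mol = 0.009203 mol
From the AgBr data: mol Br per gram of compound = (0.413 ÷ 187.772) ÷ 0.190 = 0.01158 mol/g, so in the 1.59 g combustion sample mol Br = 0.01841 mol
Divide by the smallest (0.009203 mol): C 1.000, H 1.000, Br 2.000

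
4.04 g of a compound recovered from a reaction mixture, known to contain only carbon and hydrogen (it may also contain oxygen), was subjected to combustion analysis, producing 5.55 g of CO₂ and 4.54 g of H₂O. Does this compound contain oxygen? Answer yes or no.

mol C = 5.55 g CO₂ ÷ 44.009 g/mol = 0.1261 mol
mol H = 2 × 4.54 g H₂O ÷ 18.015 g/mol = 0.5040 mol
C and H account for only 2.023 g of the 4.04 g sample; the remaining 2.017 g must be oxygen.

yes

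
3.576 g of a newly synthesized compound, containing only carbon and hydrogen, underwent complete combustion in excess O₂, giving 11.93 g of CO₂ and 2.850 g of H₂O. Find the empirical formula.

C6H7

mol C = 11.93 g CO₂ ÷ 44.009 g/mol = 0.27108 mol
mol H = 2 × 2.850 g H₂O ÷ 18.015 g/mol = 0.31640 mol
Divide by the smallest (0.27108 mol): C 1.000, H 1.167
Multiplying each by 6 gives whole numbers: C 6.00, H 7.00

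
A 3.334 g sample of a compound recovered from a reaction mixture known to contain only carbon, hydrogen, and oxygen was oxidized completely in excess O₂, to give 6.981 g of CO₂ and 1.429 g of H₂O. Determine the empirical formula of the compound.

C2H2O

mol C = 6.981 g CO₂ ÷ 44.009 g/mol = 0.15863 mol
mol H = 2 × 1.429 g H₂O ÷ 18.015 g/mol = 0.15865 mol
mass O = 3.334 − (1.9053 + 0.15991) = 1.2688 g → mol O = 1.2688 ÷ 15.999 = 0.079306 mol
Divide by the smallest (0.079306 mol): C 2.000, H 2.000, O 1.000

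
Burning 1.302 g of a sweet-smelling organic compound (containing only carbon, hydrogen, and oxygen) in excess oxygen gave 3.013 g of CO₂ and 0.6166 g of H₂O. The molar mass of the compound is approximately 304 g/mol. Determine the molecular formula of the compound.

C16H16O6

mol C = 3.013 g CO₂ ÷ 44.009 g/mol = 0.068463 mol
mol H = 2 × 0.6166 g H₂O ÷ 18.015 g/mol = 0.068454 mol
mass O = 1.302 − (0.82231 + 0.069002) = 0.41069 g → mol O = 0.41069 ÷ 15.999 = 0.025669 mol
Divide by the smallest (0.025669 mol): C 2.667, H 2.667, O 1.000
Multiplying each by 3 gives whole numbers: C 8.00, H 8.00, O 3.00
Empirical formula: C8H8O3
Empirical-formula mass = 152.15 g/mol; 304 ÷ 152.15 ≈ 2, so the molecular formula is C16H16O6.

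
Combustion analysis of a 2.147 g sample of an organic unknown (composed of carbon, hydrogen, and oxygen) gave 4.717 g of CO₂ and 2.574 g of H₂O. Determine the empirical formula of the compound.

C3H8O

mol C = 4.717 g CO₂ ÷ 44.009 g/mol = 0.10718 mol
mol H = 2 × 2.574 g H₂O ÷ 18.015 g/mol = 0.28576 mol
mass O = 2.147 − (1.2874 + 0.28805) = 0.57158 g → mol O = 0.57158 ÷ 15.999 = 0.035726 mol
Divide by the smallest (0.035726 mol): C 3.000, H 7.999, O 1.000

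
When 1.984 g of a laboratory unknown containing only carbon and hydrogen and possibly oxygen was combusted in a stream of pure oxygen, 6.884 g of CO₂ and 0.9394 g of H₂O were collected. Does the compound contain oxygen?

mol C = 6.884 g CO₂ ÷ 44.009 g/mol = 0.15642 mol
mol H = 2 × 0.9394 g H₂O ÷ 18.015 g/mol = 0.10429 mol
C and H together account for 1.9839 g — essentially the entire 1.984 g sample — so the compound contains no oxygen.

no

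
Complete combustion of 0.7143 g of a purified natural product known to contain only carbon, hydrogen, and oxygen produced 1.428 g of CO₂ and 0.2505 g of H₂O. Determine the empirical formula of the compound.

C7H6O4

mol C = 1.428 g CO₂ ÷ 44.009 g/mol = 0.032448 mol
mol H = 2 × 0.2505 g H₂O ÷ 18.015 g/mol = 0.027810 mol
mass O = 0.7143 − (0.38973 + 0.028033) = 0.29654 g → mol O = 0.29654 ÷ 15.999 = 0.018535 mol
Divide by the smallest (0.018535 mol): C 1.751, H 1.500, O 1.000
Multiplying each by 4 gives whole numbers: C 7.00, H 6.00, O 4.00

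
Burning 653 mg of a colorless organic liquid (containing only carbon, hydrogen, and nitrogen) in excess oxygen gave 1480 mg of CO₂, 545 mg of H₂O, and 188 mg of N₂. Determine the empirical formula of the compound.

mol C = 1.48 g CO₂ ÷ 44.009 g/mol = 0.03363 mol
mol H = 2 × 0.545 g H₂O ÷ 18.015 g/mol = 0.06051 mol
mol N = 2 × 0.188 g N₂ ÷ 28.014 g/mol = 0.01342 mol
Divide by the smallest (0.01342 mol): C 2.506, H 4.508, N 1.000
Multiplying each by 2 gives whole numbers: C 5.01, H 9.02, N 2.00

C5H9N2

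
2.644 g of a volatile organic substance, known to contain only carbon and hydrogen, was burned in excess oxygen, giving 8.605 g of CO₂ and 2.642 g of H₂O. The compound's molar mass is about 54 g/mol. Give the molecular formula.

C4H6

mol C = 8.605 g CO₂ ÷ 44.009 g/mol = 0.19553 mol
mol H = 2 × 2.642 g H₂O ÷ 18.015 g/mol = 0.29331 mol
Divide by the smallest (0.19553 mol): C 1.000, H 1.500
Multiplying each by 2 gives whole numbers: C 2.00, H 3.00
Empirical formula: C2H3
Empirical-formula mass = 27.05 g/mol; 54 ÷ 27.05 ≈ 2, so the molecular formula is C4H6.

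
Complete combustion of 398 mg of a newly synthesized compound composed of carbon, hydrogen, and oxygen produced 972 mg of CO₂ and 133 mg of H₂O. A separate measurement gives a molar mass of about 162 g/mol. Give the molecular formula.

mol C = 0.972 g CO₂ ÷ 44.009 g/mol = 0.02209 mol
mol H = 2 × 0.133 g H₂O ÷ 18.015 g/mol = 0.01477 mol
mass O = 0.398 − (0.2653 + 0.01488) = 0.1178 g → mol O = 0.1178 ÷ 15.999 = 0.007365 mol
Divide by the smallest (0.007365 mol): C 2.999, H 2.005, O 1.000
Empirical formula: C3H2O
Empirical-formula mass = 54.05 g/mol; 162 ÷ 54.05 ≈ 3, so the molecular formula is C9H6O3.

C9H6O3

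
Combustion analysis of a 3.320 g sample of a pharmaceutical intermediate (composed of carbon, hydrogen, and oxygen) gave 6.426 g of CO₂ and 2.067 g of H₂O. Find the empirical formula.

C7H11O4

mol C = 6.426 g CO₂ ÷ 44.009 g/mol = 0.14602 mol
mol H = 2 × 2.067 g H₂O ÷ 18.015 g/mol = 0.22948 mol
mass O = 3.320 − (1.7538 + 0.23131) = 1.3349 g → mol O = 1.3349 ÷ 15.999 = 0.083436 mol
Divide by the smallest (0.083436 mol): C 1.750, H 2.750, O 1.000
Multiplying each by 4 gives whole numbers: C 7.00, H 11.00, O 4.00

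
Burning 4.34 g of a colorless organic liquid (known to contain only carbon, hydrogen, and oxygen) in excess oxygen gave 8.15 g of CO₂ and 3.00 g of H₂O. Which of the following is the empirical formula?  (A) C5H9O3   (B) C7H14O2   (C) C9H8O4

mol C = 8.15 g CO₂ ÷ 44.009 g/mol = 0.1852 mol
mol H = 2 × 3.00 g H₂O ÷ 18.015 g/mol = 0.3331 mol
mass O = 4.34 − (2.224 + 0.3357) = 1.780 g → mol O = 1.780 ÷ 15.999 = 0.1113 mol
Divide by the smallest (0.1113 mol): C 1.665, H 2.994, O 1.000
Multiplying each by 3 gives whole numbers: C 4.99, H 8.98, O 3.00

(A) C5H9O3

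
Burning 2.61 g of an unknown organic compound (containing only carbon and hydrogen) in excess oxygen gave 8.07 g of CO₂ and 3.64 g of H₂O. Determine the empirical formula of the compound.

mol C = 8.07 g CO₂ ÷ 44.009 g/mol = 0.1834 mol
mol H = 2 × 3.64 g H₂O ÷ 18.015 g/mol = 0.4041 mol
Divide by the smallest (0.1834 mol): C 1.000, H 2.204
Multiplying each by 5 gives whole numbers: C 5.00, H 11.02

C5H11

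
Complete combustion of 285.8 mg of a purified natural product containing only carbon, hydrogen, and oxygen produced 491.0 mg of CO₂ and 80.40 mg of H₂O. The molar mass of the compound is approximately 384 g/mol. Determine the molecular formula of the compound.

C15H12O12

mol C = 0.4910 g CO₂ ÷ 44.009 g/mol = 0.011157 mol
mol H = 2 × 0.08040 g H₂O ÷ 18.015 g/mol = 0.0089259 mol
mass O = 0.2858 − (0.13400 + 0.0089973) = 0.14280 g → mol O = 0.14280 ÷ 15.999 = 0.0089254 mol
Divide by the smallest (0.0089254 mol): C 1.250, H 1.000, O 1.000
Multiplying each by 4 gives whole numbers: C 5.00, H 4.00, O 4.00
Empirical formula: C5H4O4
Empirical-formula mass = 128.08 g/mol; 384 ÷ 128.08 ≈ 3, so the molecular formula is C15H12O12.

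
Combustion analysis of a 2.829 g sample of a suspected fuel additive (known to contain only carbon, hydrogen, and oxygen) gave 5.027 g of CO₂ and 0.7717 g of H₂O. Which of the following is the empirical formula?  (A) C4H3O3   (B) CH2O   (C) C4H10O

(A) C4H3O3

mol C = 5.027 g CO₂ ÷ 44.009 g/mol = 0.11423 mol
mol H = 2 × 0.7717 g H₂O ÷ 18.015 g/mol = 0.085673 mol
mass O = 2.829 − (1.3720 + 0.086358) = 1.3707 g → mol O = 1.3707 ÷ 15.999 = 0.085672 mol
Divide by the smallest (0.085672 mol): C 1.333, H 1.000, O 1.000
Multiplying each by 3 gives whole numbers: C 4.00, H 3.00, O 3.00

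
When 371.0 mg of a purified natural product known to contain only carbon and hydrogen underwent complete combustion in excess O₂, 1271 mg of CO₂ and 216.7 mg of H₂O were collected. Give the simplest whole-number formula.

C6H5

mol C = 1.271 g CO₂ ÷ 44.009 g/mol = 0.028880 mol
mol H = 2 × 0.2167 g H₂O ÷ 18.015 g/mol = 0.024058 mol
Divide by the smallest (0.024058 mol): C 1.200, H 1.000
Multiplying each by 5 gives whole numbers: C 6.00, H 5.00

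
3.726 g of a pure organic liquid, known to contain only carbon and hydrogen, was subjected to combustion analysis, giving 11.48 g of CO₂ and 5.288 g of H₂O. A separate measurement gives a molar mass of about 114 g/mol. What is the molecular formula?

mol C = 11.48 g CO₂ ÷ 44.009 g/mol = 0.26086 mol
mol H = 2 × 5.288 g H₂O ÷ 18.015 g/mol = 0.58707 mol
Divide by the smallest (0.26086 mol): C 1.000, H 2.251
Multiplying each by 4 gives whole numbers: C 4.00, H 9.00
Empirical formula: C4H9
Empirical-formula mass = 57.12 g/mol; 114 ÷ 57.12 ≈ 2, so the molecular formula is C8H18.

C8H18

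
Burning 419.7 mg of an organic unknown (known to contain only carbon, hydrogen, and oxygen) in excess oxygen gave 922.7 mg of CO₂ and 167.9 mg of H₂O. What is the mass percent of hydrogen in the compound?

4.48%

mol C = 0.9227 g CO₂ ÷ 44.009 g/mol = 0.020966 mol
mol H = 2 × 0.1679 g H₂O ÷ 18.015 g/mol = 0.018640 mol
mass O = 0.4197 − (0.25182 + 0.018789) = 0.14909 g → mol O = 0.14909 ÷ 15.999 = 0.0093185 mol
mass % H = 0.018789 g ÷ 0.4197 g × 100%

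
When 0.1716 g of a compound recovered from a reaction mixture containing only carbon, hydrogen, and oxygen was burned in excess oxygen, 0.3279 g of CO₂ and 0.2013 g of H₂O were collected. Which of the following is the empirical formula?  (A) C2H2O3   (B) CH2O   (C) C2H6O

(C) C2H6O

mol C = 0.3279 g CO₂ ÷ 44.009 g/mol = 0.0074507 mol
mol H = 2 × 0.2013 g H₂O ÷ 18.015 g/mol = 0.022348 mol
mass O = 0.1716 − (0.089491 + 0.022527) = 0.059582 g → mol O = 0.059582 ÷ 15.999 = 0.0037241 mol
Divide by the smallest (0.0037241 mol): C 2.001, H 6.001, O 1.000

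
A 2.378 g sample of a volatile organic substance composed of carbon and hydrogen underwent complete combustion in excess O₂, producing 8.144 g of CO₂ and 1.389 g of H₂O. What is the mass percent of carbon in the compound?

mol C = 8.144 g CO₂ ÷ 44.009 g/mol = 0.18505 mol
mol H = 2 × 1.389 g H₂O ÷ 18.015 g/mol = 0.15420 mol
mass % C = 2.2227 g ÷ 2.378 g × 100%

93.47%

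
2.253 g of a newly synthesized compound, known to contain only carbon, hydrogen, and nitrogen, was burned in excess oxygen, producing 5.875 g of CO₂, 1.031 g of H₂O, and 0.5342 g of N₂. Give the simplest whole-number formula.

mol C = 5.875 g CO₂ ÷ 44.009 g/mol = 0.13350 mol
mol H = 2 × 1.031 g H₂O ÷ 18.015 g/mol = 0.11446 mol
mol N = 2 × 0.5342 g N₂ ÷ 28.014 g/mol = 0.038138 mol
Divide by the smallest (0.038138 mol): C 3.500, H 3.001, N 1.000
Multiplying each by 2 gives whole numbers: C 7.00, H 6.00, N 2.00

C7H6N2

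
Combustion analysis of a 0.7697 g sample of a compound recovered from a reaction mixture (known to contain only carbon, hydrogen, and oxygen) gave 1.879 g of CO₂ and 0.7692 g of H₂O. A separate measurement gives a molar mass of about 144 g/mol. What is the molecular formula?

mol C = 1.879 g CO₂ ÷ 44.009 g/mol = 0.042696 mol
mol H = 2 × 0.7692 g H₂O ÷ 18.015 g/mol = 0.085396 mol
mass O = 0.7697 − (0.51282 + 0.086079) = 0.17080 g → mol O = 0.17080 ÷ 15.999 = 0.010676 mol
Divide by the smallest (0.010676 mol): C 3.999, H 7.999, O 1.000
Empirical formula: C4H8O
Empirical-formula mass = 72.11 g/mol; 144 ÷ 72.11 ≈ 2, so the molecular formula is C8H16O2.

C8H16O2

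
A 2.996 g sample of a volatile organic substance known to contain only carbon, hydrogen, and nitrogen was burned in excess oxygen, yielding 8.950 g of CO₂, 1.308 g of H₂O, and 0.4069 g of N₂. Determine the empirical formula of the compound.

C7H5N

mol C = 8.950 g CO₂ ÷ 44.009 g/mol = 0.20337 mol
mol H = 2 × 1.308 g H₂O ÷ 18.015 g/mol = 0.14521 mol
mol N = 2 × 0.4069 g N₂ ÷ 28.014 g/mol = 0.029050 mol
Divide by the smallest (0.029050 mol): C 7.001, H 4.999, N 1.000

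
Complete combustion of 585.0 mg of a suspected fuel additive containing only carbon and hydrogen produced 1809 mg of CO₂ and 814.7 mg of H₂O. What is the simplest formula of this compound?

mol C = 1.809 g CO₂ ÷ 44.009 g/mol = 0.041105 mol
mol H = 2 × 0.8147 g H₂O ÷ 18.015 g/mol = 0.090447 mol
Divide by the smallest (0.041105 mol): C 1.000, H 2.200
Multiplying each by 5 gives whole numbers: C 5.00, H 11.00

C5H11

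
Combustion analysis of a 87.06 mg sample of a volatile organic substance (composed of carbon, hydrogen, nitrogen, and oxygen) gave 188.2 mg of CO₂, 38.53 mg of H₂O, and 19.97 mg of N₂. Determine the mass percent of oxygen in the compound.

mol C = 0.1882 g CO₂ ÷ 44.009 g/mol = 0.0042764 mol
mol H = 2 × 0.03853 g H₂O ÷ 18.015 g/mol = 0.0042775 mol
mol N = 2 × 0.01997 g N₂ ÷ 28.014 g/mol = 0.0014257 mol
mass O = 0.08706 − (0.051364 + 0.0043118 + 0.019970) = 0.011414 g → mol O = 0.011414 ÷ 15.999 = 0.00071345 mol
mass % O = 0.011414 g ÷ 0.08706 g × 100%

13.11%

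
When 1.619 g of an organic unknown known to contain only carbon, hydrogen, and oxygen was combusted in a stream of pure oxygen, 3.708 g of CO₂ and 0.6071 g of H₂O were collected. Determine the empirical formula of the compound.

mol C = 3.708 g CO₂ ÷ 44.009 g/mol = 0.084255 mol
mol H = 2 × 0.6071 g H₂O ÷ 18.015 g/mol = 0.067399 mol
mass O = 1.619 − (1.0120 + 0.067939) = 0.53907 g → mol O = 0.53907 ÷ 15.999 = 0.033694 mol
Divide by the smallest (0.033694 mol): C 2.501, H 2.000, O 1.000
Multiplying each by 2 gives whole numbers: C 5.00, H 4.00, O 2.00

C5H4O2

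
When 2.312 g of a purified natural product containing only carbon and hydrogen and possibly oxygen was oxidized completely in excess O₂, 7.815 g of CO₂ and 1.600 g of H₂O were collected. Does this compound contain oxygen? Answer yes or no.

no

mol C = 7.815 g CO₂ ÷ 44.009 g/mol = 0.17758 mol
mol H = 2 × 1.600 g H₂O ÷ 18.015 g/mol = 0.17763 mol
C and H together account for 2.3119 g — essentially the entire 2.312 g sample — so the compound contains no oxygen.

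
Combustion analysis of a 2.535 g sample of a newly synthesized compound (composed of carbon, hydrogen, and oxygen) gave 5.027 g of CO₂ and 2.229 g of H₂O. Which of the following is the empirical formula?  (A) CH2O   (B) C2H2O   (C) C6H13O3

mol C = 5.027 g CO₂ ÷ 44.009 g/mol = 0.11423 mol
mol H = 2 × 2.229 g H₂O ÷ 18.015 g/mol = 0.24746 mol
mass O = 2.535 − (1.3720 + 0.24944) = 0.91358 g → mol O = 0.91358 ÷ 15.999 = 0.057103 mol
Divide by the smallest (0.057103 mol): C 2.000, H 4.334, O 1.000
Multiplying each by 3 gives whole numbers: C 6.00, H 13.00, O 3.00

(C) C6H13O3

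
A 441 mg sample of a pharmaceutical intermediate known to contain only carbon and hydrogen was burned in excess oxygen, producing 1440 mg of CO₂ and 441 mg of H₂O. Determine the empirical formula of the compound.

mol C = 1.44 g CO₂ ÷ 44.009 g/mol = 0.03272 mol
mol H = 2 × 0.441 g H₂O ÷ 18.015 g/mol = 0.04896 mol
Divide by the smallest (0.03272 mol): C 1.000, H 1.496
Multiplying each by 2 gives whole numbers: C 2.00, H 2.99

C2H3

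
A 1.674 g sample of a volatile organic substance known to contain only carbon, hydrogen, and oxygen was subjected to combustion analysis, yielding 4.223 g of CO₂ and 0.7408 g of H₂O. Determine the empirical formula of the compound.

mol C = 4.223 g CO₂ ÷ 44.009 g/mol = 0.095958 mol
mol H = 2 × 0.7408 g H₂O ÷ 18.015 g/mol = 0.082243 mol
mass O = 1.674 − (1.1525 + 0.082901) = 0.43855 g → mol O = 0.43855 ÷ 15.999 = 0.027411 mol
Divide by the smallest (0.027411 mol): C 3.501, H 3.000, O 1.000
Multiplying each by 2 gives whole numbers: C 7.00, H 6.00, O 2.00

C7H6O2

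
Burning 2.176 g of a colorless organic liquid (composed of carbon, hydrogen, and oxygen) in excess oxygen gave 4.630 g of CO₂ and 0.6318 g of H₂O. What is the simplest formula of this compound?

C6H4O3

mol C = 4.630 g CO₂ ÷ 44.009 g/mol = 0.10521 mol
mol H = 2 × 0.6318 g H₂O ÷ 18.015 g/mol = 0.070142 mol
mass O = 2.176 − (1.2636 + 0.070703) = 0.84167 g → mol O = 0.84167 ÷ 15.999 = 0.052608 mol
Divide by the smallest (0.052608 mol): C 2.000, H 1.333, O 1.000
Multiplying each by 3 gives whole numbers: C 6.00, H 4.00, O 3.00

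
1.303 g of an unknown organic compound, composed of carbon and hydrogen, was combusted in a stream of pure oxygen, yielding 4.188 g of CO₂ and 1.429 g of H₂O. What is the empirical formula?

mol C = 4.188 g CO₂ ÷ 44.009 g/mol = 0.095162 mol
mol H = 2 × 1.429 g H₂O ÷ 18.015 g/mol = 0.15865 mol
Divide by the smallest (0.095162 mol): C 1.000, H 1.667
Multiplying each by 3 gives whole numbers: C 3.00, H 5.00

C3H5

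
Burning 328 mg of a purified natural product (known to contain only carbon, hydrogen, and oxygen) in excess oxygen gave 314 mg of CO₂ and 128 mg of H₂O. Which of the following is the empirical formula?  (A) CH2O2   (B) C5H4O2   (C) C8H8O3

mol C = 0.314 g CO₂ ÷ 44.009 g/mol = 0.007135 mol
mol H = 2 × 0.128 g H₂O ÷ 18.015 g/mol = 0.01421 mol
mass O = 0.328 − (0.08570 + 0.01432) = 0.2280 g → mol O = 0.2280 ÷ 15.999 = 0.01425 mol
Divide by the smallest (0.007135 mol): C 1.000, H 1.992, O 1.997

(A) CH2O2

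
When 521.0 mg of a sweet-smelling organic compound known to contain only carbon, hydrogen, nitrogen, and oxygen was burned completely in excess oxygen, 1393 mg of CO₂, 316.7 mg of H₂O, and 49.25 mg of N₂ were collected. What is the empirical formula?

C9H10NO

mol C = 1.393 g CO₂ ÷ 44.009 g/mol = 0.031653 mol
mol H = 2 × 0.3167 g H₂O ÷ 18.015 g/mol = 0.035160 mol
mol N = 2 × 0.04925 g N₂ ÷ 28.014 g/mol = 0.0035161 mol
mass O = 0.5210 − (0.38018 + 0.035441 + 0.049250) = 0.056130 g → mol O = 0.056130 ÷ 15.999 = 0.0035083 mol
Divide by the smallest (0.0035083 mol): C 9.022, H 10.022, N 1.002, O 1.000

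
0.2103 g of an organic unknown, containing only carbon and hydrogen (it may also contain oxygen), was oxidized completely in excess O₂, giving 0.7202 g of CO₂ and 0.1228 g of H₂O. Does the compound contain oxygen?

mol C = 0.7202 g CO₂ ÷ 44.009 g/mol = 0.016365 mol
mol H = 2 × 0.1228 g H₂O ÷ 18.015 g/mol = 0.013633 mol
C and H together account for 0.21030 g — essentially the entire 0.2103 g sample — so the compound contains no oxygen.

no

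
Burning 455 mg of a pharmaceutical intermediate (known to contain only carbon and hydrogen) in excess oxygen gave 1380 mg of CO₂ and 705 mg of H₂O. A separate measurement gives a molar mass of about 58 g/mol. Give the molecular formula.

C4H10

mol C = 1.38 g CO₂ ÷ 44.009 g/mol = 0.03136 mol
mol H = 2 × 0.705 g H₂O ÷ 18.015 g/mol = 0.07827 mol
Divide by the smallest (0.03136 mol): C 1.000, H 2.496
Multiplying each by 2 gives whole numbers: C 2.00, H 4.99
Empirical formula: C2H5
Empirical-formula mass = 29.06 g/mol; 58 ÷ 29.06 ≈ 2, so the molecular formula is C4H10.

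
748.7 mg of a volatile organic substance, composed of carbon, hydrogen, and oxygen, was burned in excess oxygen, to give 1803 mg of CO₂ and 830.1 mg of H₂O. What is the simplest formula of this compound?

mol C = 1.803 g CO₂ ÷ 44.009 g/mol = 0.040969 mol
mol H = 2 × 0.8301 g H₂O ÷ 18.015 g/mol = 0.092157 mol
mass O = 0.7487 − (0.49208 + 0.092894) = 0.16373 g → mol O = 0.16373 ÷ 15.999 = 0.010234 mol
Divide by the smallest (0.010234 mol): C 4.003, H 9.005, O 1.000

C4H9O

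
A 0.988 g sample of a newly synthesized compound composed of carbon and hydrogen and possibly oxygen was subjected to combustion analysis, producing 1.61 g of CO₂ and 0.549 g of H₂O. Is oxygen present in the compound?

mol C = 1.61 g CO₂ ÷ 44.009 g/mol = 0.03658 mol
mol H = 2 × 0.549 g H₂O ÷ 18.015 g/mol = 0.06095 mol
C and H account for only 0.5008 g of the 0.988 g sample; the remaining 0.4872 g must be oxygen.

yes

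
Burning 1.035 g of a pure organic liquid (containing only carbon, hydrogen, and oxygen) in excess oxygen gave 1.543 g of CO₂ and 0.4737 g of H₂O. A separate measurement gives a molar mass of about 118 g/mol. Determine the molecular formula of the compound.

C4H6O4

mol C = 1.543 g CO₂ ÷ 44.009 g/mol = 0.035061 mol
mol H = 2 × 0.4737 g H₂O ÷ 18.015 g/mol = 0.052590 mol
mass O = 1.035 − (0.42112 + 0.053010) = 0.56087 g → mol O = 0.56087 ÷ 15.999 = 0.035057 mol
Divide by the smallest (0.035057 mol): C 1.000, H 1.500, O 1.000
Multiplying each by 2 gives whole numbers: C 2.00, H 3.00, O 2.00
Empirical formula: C2H3O2
Empirical-formula mass = 59.04 g/mol; 118 ÷ 59.04 ≈ 2, so the molecular formula is C4H6O4.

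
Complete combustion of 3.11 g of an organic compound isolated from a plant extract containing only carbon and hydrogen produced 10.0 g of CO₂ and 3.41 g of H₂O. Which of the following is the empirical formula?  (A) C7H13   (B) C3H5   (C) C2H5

(B) C3H5

mol C = 10.0 g CO₂ ÷ 44.009 g/mol = 0.2272 mol
mol H = 2 × 3.41 g H₂O ÷ 18.015 g/mol = 0.3786 mol
Divide by the smallest (0.2272 mol): C 1.000, H 1.666
Multiplying each by 3 gives whole numbers: C 3.00, H 5.00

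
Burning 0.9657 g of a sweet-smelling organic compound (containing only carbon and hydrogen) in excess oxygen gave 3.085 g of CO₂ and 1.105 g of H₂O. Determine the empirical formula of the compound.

mol C = 3.085 g CO₂ ÷ 44.009 g/mol = 0.070099 mol
mol H = 2 × 1.105 g H₂O ÷ 18.015 g/mol = 0.12268 mol
Divide by the smallest (0.070099 mol): C 1.000, H 1.750
Multiplying each by 4 gives whole numbers: C 4.00, H 7.00

C4H7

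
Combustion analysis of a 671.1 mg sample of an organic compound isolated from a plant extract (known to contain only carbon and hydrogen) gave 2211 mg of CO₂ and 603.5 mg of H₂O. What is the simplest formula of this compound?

mol C = 2.211 g CO₂ ÷ 44.009 g/mol = 0.050240 mol
mol H = 2 × 0.6035 g H₂O ÷ 18.015 g/mol = 0.067000 mol
Divide by the smallest (0.050240 mol): C 1.000, H 1.334
Multiplying each by 3 gives whole numbers: C 3.00, H 4.00

C3H4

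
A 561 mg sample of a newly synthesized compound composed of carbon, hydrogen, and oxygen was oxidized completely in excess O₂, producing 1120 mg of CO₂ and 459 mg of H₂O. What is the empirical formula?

mol C = 1.12 g CO₂ ÷ 44.009 g/mol = 0.02545 mol
mol H = 2 × 0.459 g H₂O ÷ 18.015 g/mol = 0.05096 mol
mass O = 0.561 − (0.3057 + 0.05137) = 0.2040 g → mol O = 0.2040 ÷ 15.999 = 0.01275 mol
Divide by the smallest (0.01275 mol): C 1.996, H 3.997, O 1.000

C2H4O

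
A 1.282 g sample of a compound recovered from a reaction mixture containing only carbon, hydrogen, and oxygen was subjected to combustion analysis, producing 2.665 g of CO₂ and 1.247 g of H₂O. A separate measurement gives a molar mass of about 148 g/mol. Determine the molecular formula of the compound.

C7H16O3

mol C = 2.665 g CO₂ ÷ 44.009 g/mol = 0.060556 mol
mol H = 2 × 1.247 g H₂O ÷ 18.015 g/mol = 0.13844 mol
mass O = 1.282 − (0.72734 + 0.13955) = 0.41512 g → mol O = 0.41512 ÷ 15.999 = 0.025946 mol
Divide by the smallest (0.025946 mol): C 2.334, H 5.336, O 1.000
Multiplying each by 3 gives whole numbers: C 7.00, H 16.01, O 3.00
Empirical formula: C7H16O3
Empirical-formula mass = 148.20 g/mol; 148 ÷ 148.20 ≈ 1, so the molecular formula is C7H16O3.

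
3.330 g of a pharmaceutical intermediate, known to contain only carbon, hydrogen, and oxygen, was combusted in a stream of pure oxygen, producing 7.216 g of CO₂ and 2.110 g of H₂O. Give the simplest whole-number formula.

C7H10O3

mol C = 7.216 g CO₂ ÷ 44.009 g/mol = 0.16397 mol
mol H = 2 × 2.110 g H₂O ÷ 18.015 g/mol = 0.23425 mol
mass O = 3.330 − (1.9694 + 0.23612) = 1.1245 g → mol O = 1.1245 ÷ 15.999 = 0.070284 mol
Divide by the smallest (0.070284 mol): C 2.333, H 3.333, O 1.000
Multiplying each by 3 gives whole numbers: C 7.00, H 10.00, O 3.00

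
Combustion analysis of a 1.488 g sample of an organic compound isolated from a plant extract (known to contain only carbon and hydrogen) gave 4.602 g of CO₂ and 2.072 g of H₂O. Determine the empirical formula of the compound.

mol C = 4.602 g CO₂ ÷ 44.009 g/mol = 0.10457 mol
mol H = 2 × 2.072 g H₂O ÷ 18.015 g/mol = 0.23003 mol
Divide by the smallest (0.10457 mol): C 1.000, H 2.200
Multiplying each by 5 gives whole numbers: C 5.00, H 11.00

C5H11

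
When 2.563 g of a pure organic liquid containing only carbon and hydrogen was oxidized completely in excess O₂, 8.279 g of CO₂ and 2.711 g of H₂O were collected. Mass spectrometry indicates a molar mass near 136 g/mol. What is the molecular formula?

C10H16

mol C = 8.279 g CO₂ ÷ 44.009 g/mol = 0.18812 mol
mol H = 2 × 2.711 g H₂O ÷ 18.015 g/mol = 0.30097 mol
Divide by the smallest (0.18812 mol): C 1.000, H 1.600
Multiplying each by 5 gives whole numbers: C 5.00, H 8.00
Empirical formula: C5H8
Empirical-formula mass = 68.12 g/mol; 136 ÷ 68.12 ≈ 2, so the molecular formula is C10H16.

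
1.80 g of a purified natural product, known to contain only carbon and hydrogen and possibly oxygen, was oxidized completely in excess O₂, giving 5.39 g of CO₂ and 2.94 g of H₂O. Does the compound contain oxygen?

mol C = 5.39 g CO₂ ÷ 44.009 g/mol = 0.1225 mol
mol H = 2 × 2.94 g H₂O ÷ 18.015 g/mol = 0.3264 mol
C and H together account for 1.800 g — essentially the entire 1.80 g sample — so the compound contains no oxygen.

no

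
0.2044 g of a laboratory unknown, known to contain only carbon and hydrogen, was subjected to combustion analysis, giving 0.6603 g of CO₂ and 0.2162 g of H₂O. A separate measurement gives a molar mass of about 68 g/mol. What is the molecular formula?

mol C = 0.6603 g CO₂ ÷ 44.009 g/mol = 0.015004 mol
mol H = 2 × 0.2162 g H₂O ÷ 18.015 g/mol = 0.024002 mol
Divide by the smallest (0.015004 mol): C 1.000, H 1.600
Multiplying each by 5 gives whole numbers: C 5.00, H 8.00
Empirical formula: C5H8
Empirical-formula mass = 68.12 g/mol; 68 ÷ 68.12 ≈ 1, so the molecular formula is C5H8.

C5H8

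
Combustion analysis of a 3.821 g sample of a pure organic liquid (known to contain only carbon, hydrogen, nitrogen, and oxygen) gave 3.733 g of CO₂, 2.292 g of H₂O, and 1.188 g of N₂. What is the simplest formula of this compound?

CH3NO

mol C = 3.733 g CO₂ ÷ 44.009 g/mol = 0.084824 mol
mol H = 2 × 2.292 g H₂O ÷ 18.015 g/mol = 0.25445 mol
mol N = 2 × 1.188 g N₂ ÷ 28.014 g/mol = 0.084815 mol
mass O = 3.821 − (1.0188 + 0.25649 + 1.1880) = 1.3577 g → mol O = 1.3577 ÷ 15.999 = 0.084861 mol
Divide by the smallest (0.084815 mol): C 1.000, H 3.000, N 1.000, O 1.001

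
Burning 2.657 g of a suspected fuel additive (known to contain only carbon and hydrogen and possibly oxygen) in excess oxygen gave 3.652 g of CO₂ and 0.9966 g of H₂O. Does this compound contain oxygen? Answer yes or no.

mol C = 3.652 g CO₂ ÷ 44.009 g/mol = 0.082983 mol
mol H = 2 × 0.9966 g H₂O ÷ 18.015 g/mol = 0.11064 mol
C and H account for only 1.1082 g of the 2.657 g sample; the remaining 1.5488 g must be oxygen.

yes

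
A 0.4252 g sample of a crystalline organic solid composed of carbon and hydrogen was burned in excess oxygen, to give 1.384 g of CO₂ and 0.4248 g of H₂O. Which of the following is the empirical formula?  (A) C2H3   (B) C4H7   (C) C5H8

mol C = 1.384 g CO₂ ÷ 44.009 g/mol = 0.031448 mol
mol H = 2 × 0.4248 g H₂O ÷ 18.015 g/mol = 0.047161 mol
Divide by the smallest (0.031448 mol): C 1.000, H 1.500
Multiplying each by 2 gives whole numbers: C 2.00, H 3.00

(A) C2H3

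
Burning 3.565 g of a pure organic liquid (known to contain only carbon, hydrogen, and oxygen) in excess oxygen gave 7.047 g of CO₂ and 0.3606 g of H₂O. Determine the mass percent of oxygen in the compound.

44.92%

mol C = 7.047 g CO₂ ÷ 44.009 g/mol = 0.16013 mol
mol H = 2 × 0.3606 g H₂O ÷ 18.015 g/mol = 0.040033 mol
mass O = 3.565 − (1.9233 + 0.040354) = 1.6014 g → mol O = 1.6014 ÷ 15.999 = 0.10009 mol
mass % O = 1.6014 g ÷ 3.565 g × 100%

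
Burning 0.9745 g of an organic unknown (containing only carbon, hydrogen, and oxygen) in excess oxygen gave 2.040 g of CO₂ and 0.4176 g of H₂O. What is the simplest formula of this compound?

C2H2O

mol C = 2.040 g CO₂ ÷ 44.009 g/mol = 0.046354 mol
mol H = 2 × 0.4176 g H₂O ÷ 18.015 g/mol = 0.046361 mol
mass O = 0.9745 − (0.55676 + 0.046732) = 0.37101 g → mol O = 0.37101 ÷ 15.999 = 0.023189 mol
Divide by the smallest (0.023189 mol): C 1.999, H 1.999, O 1.000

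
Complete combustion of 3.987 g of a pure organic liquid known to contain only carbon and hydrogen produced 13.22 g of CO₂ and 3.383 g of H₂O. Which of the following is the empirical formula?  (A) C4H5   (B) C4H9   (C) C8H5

mol C = 13.22 g CO₂ ÷ 44.009 g/mol = 0.30039 mol
mol H = 2 × 3.383 g H₂O ÷ 18.015 g/mol = 0.37558 mol
Divide by the smallest (0.30039 mol): C 1.000, H 1.250
Multiplying each by 4 gives whole numbers: C 4.00, H 5.00

(A) C4H5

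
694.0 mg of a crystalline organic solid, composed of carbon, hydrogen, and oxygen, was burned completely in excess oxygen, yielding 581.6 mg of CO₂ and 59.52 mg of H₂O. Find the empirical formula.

C2HO5

mol C = 0.5816 g CO₂ ÷ 44.009 g/mol = 0.013215 mol
mol H = 2 × 0.05952 g H₂O ÷ 18.015 g/mol = 0.0066078 mol
mass O = 0.6940 − (0.15873 + 0.0066607) = 0.52861 g → mol O = 0.52861 ÷ 15.999 = 0.033040 mol
Divide by the smallest (0.0066078 mol): C 2.000, H 1.000, O 5.000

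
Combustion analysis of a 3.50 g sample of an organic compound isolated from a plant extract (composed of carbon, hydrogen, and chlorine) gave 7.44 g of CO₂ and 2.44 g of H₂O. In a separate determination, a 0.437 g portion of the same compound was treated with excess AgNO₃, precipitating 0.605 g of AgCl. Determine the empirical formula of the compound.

C5H8Cl

mol C = 7.44 g CO₂ ÷ 44.009 g/mol = 0.1691 mol
mol H = 2 × 2.44 g H₂O ÷ 18.015 g/mol = 0.2709 mol
From the AgCl data: mol Cl per gram of compound = (0.605 ÷ 143.318) ÷ 0.437 = 0.009660 mol/g, so in the 3.50 g combustion sample mol Cl = 0.03381 mol
Divide by the smallest (0.03381 mol): C 5.000, H 8.012, Cl 1.000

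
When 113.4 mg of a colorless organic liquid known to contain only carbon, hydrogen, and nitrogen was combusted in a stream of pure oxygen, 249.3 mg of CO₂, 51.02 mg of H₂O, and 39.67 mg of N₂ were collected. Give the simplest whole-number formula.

mol C = 0.2493 g CO₂ ÷ 44.009 g/mol = 0.0056648 mol
mol H = 2 × 0.05102 g H₂O ÷ 18.015 g/mol = 0.0056642 mol
mol N = 2 × 0.03967 g N₂ ÷ 28.014 g/mol = 0.0028322 mol
Divide by the smallest (0.0028322 mol): C 2.000, H 2.000, N 1.000

C2H2N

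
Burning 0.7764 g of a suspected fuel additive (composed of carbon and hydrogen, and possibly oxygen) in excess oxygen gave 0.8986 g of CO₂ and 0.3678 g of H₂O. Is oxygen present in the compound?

mol C = 0.8986 g CO₂ ÷ 44.009 g/mol = 0.020419 mol
mol H = 2 × 0.3678 g H₂O ÷ 18.015 g/mol = 0.040833 mol
C and H account for only 0.28641 g of the 0.7764 g sample; the remaining 0.48999 g must be oxygen.

yes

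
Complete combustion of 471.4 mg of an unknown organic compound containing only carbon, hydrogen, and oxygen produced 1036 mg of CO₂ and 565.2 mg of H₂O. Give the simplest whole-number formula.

C3H8O

mol C = 1.036 g CO₂ ÷ 44.009 g/mol = 0.023541 mol
mol H = 2 × 0.5652 g H₂O ÷ 18.015 g/mol = 0.062748 mol
mass O = 0.4714 − (0.28275 + 0.063250) = 0.12540 g → mol O = 0.12540 ÷ 15.999 = 0.0078382 mol
Divide by the smallest (0.0078382 mol): C 3.003, H 8.005, O 1.000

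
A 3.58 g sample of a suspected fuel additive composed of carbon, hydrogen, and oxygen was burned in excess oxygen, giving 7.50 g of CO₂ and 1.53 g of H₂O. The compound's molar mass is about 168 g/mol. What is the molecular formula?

C8H8O4

mol C = 7.50 g CO₂ ÷ 44.009 g/mol = 0.1704 mol
mol H = 2 × 1.53 g H₂O ÷ 18.015 g/mol = 0.1699 mol
mass O = 3.58 − (2.047 + 0.1712) = 1.362 g → mol O = 1.362 ÷ 15.999 = 0.08512 mol
Divide by the smallest (0.08512 mol): C 2.002, H 1.995, O 1.000
Empirical formula: C2H2O
Empirical-formula mass = 42.04 g/mol; 168 ÷ 42.04 ≈ 4, so the molecular formula is C8H8O4.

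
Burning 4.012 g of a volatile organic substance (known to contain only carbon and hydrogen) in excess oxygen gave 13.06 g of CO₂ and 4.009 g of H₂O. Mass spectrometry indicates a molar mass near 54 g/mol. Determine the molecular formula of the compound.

C4H6

mol C = 13.06 g CO₂ ÷ 44.009 g/mol = 0.29676 mol
mol H = 2 × 4.009 g H₂O ÷ 18.015 g/mol = 0.44507 mol
Divide by the smallest (0.29676 mol): C 1.000, H 1.500
Multiplying each by 2 gives whole numbers: C 2.00, H 3.00
Empirical formula: C2H3
Empirical-formula mass = 27.05 g/mol; 54 ÷ 27.05 ≈ 2, so the molecular formula is C4H6.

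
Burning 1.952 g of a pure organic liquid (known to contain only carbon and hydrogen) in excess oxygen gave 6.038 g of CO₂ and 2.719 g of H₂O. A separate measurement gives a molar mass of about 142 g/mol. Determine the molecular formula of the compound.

C10H22

mol C = 6.038 g CO₂ ÷ 44.009 g/mol = 0.13720 mol
mol H = 2 × 2.719 g H₂O ÷ 18.015 g/mol = 0.30186 mol
Divide by the smallest (0.13720 mol): C 1.000, H 2.200
Multiplying each by 5 gives whole numbers: C 5.00, H 11.00
Empirical formula: C5H11
Empirical-formula mass = 71.14 g/mol; 142 ÷ 71.14 ≈ 2, so the molecular formula is C10H22.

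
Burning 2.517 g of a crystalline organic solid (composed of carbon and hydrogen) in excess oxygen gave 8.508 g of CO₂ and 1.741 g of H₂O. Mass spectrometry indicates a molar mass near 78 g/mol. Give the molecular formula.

C6H6

mol C = 8.508 g CO₂ ÷ 44.009 g/mol = 0.19332 mol
mol H = 2 × 1.741 g H₂O ÷ 18.015 g/mol = 0.19328 mol
Divide by the smallest (0.19328 mol): C 1.000, H 1.000
Empirical formula: CH
Empirical-formula mass = 13.02 g/mol; 78 ÷ 13.02 ≈ 6, so the molecular formula is C6H6.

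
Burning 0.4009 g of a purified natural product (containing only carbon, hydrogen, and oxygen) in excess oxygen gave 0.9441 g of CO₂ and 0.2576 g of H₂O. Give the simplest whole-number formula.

C3H4O

mol C = 0.9441 g CO₂ ÷ 44.009 g/mol = 0.021452 mol
mol H = 2 × 0.2576 g H₂O ÷ 18.015 g/mol = 0.028598 mol
mass O = 0.4009 − (0.25767 + 0.028827) = 0.11441 g → mol O = 0.11441 ÷ 15.999 = 0.0071509 mol
Divide by the smallest (0.0071509 mol): C 3.000, H 3.999, O 1.000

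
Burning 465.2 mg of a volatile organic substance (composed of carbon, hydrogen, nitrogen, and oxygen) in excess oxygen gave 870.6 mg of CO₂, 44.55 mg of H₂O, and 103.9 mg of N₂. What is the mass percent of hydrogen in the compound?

1.07%

mol C = 0.8706 g CO₂ ÷ 44.009 g/mol = 0.019782 mol
mol H = 2 × 0.04455 g H₂O ÷ 18.015 g/mol = 0.0049459 mol
mol N = 2 × 0.1039 g N₂ ÷ 28.014 g/mol = 0.0074177 mol
mass O = 0.4652 − (0.23761 + 0.0049854 + 0.10390) = 0.11871 g → mol O = 0.11871 ÷ 15.999 = 0.0074198 mol
mass % H = 0.0049854 g ÷ 0.4652 g × 100%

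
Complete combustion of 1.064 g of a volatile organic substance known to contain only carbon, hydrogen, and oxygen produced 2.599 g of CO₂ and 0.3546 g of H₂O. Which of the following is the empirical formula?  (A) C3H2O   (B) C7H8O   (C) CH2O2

(A) C3H2O

mol C = 2.599 g CO₂ ÷ 44.009 g/mol = 0.059056 mol
mol H = 2 × 0.3546 g H₂O ÷ 18.015 g/mol = 0.039367 mol
mass O = 1.064 − (0.70932 + 0.039682) = 0.31500 g → mol O = 0.31500 ÷ 15.999 = 0.019688 mol
Divide by the smallest (0.019688 mol): C 3.000, H 2.000, O 1.000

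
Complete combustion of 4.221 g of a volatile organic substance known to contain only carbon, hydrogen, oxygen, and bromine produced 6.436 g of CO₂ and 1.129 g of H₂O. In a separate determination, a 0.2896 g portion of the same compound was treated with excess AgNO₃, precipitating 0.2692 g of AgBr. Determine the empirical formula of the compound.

C7H6BrO2

mol C = 6.436 g CO₂ ÷ 44.009 g/mol = 0.14624 mol
mol H = 2 × 1.129 g H₂O ÷ 18.015 g/mol = 0.12534 mol
From the AgBr data: mol Br per gram of compound = (0.2692 ÷ 187.772) ÷ 0.2896 = 0.0049505 mol/g, so in the 4.221 g combustion sample mol Br = 0.020896 mol
mass O = 4.221 − (1.7565 + 0.12634 + 1.6697) = 0.66847 g → mol O = 0.66847 ÷ 15.999 = 0.041782 mol
Divide by the smallest (0.020896 mol): C 6.999, H 5.998, Br 1.000, O 2.000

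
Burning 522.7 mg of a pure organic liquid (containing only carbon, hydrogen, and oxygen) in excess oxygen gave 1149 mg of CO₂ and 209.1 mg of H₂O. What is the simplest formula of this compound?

C9H8O4

mol C = 1.149 g CO₂ ÷ 44.009 g/mol = 0.026108 mol
mol H = 2 × 0.2091 g H₂O ÷ 18.015 g/mol = 0.023214 mol
mass O = 0.5227 − (0.31359 + 0.023400) = 0.18571 g → mol O = 0.18571 ÷ 15.999 = 0.011608 mol
Divide by the smallest (0.011608 mol): C 2.249, H 2.000, O 1.000
Multiplying each by 4 gives whole numbers: C 9.00, H 8.00, O 4.00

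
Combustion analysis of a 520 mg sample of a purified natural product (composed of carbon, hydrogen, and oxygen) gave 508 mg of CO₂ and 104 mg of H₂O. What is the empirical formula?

mol C = 0.508 g CO₂ ÷ 44.009 g/mol = 0.01154 mol
mol H = 2 × 0.104 g H₂O ÷ 18.015 g/mol = 0.01155 mol
mass O = 0.520 − (0.1386 + 0.01164) = 0.3697 g → mol O = 0.3697 ÷ 15.999 = 0.02311 mol
Divide by the smallest (0.01154 mol): C 1.000, H 1.000, O 2.002

CHO2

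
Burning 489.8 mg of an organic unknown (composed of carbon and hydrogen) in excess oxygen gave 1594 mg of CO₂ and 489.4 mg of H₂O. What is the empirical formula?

C2H3

mol C = 1.594 g CO₂ ÷ 44.009 g/mol = 0.036220 mol
mol H = 2 × 0.4894 g H₂O ÷ 18.015 g/mol = 0.054333 mol
Divide by the smallest (0.036220 mol): C 1.000, H 1.500
Multiplying each by 2 gives whole numbers: C 2.00, H 3.00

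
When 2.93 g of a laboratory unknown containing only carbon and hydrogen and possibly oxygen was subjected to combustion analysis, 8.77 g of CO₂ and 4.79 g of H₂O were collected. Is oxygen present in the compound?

mol C = 8.77 g CO₂ ÷ 44.009 g/mol = 0.1993 mol
mol H = 2 × 4.79 g H₂O ÷ 18.015 g/mol = 0.5318 mol
C and H together account for 2.930 g — essentially the entire 2.93 g sample — so the compound contains no oxygen.

no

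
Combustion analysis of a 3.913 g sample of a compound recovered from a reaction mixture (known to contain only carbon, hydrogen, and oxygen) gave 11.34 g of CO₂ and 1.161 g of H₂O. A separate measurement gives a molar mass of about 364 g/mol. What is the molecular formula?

mol C = 11.34 g CO₂ ÷ 44.009 g/mol = 0.25767 mol
mol H = 2 × 1.161 g H₂O ÷ 18.015 g/mol = 0.12889 mol
mass O = 3.913 − (3.0949 + 0.12992) = 0.68815 g → mol O = 0.68815 ÷ 15.999 = 0.043012 mol
Divide by the smallest (0.043012 mol): C 5.991, H 2.997, O 1.000
Empirical formula: C6H3O
Empirical-formula mass = 91.09 g/mol; 364 ÷ 91.09 ≈ 4, so the molecular formula is C24H12O4.

C24H12O4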